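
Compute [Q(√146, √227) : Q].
[Q(√146, √227) : Q] = 4

[Q(√146):Q] = 2 (min poly x^2 - 146, irreducible since 146 is squarefree > 1). For the top step, suppose √227 ∈ Q(√146), say √227 = c + d√146 with c, d ∈ Q. Squaring: 227 = c^2 + 146d^2 + 2cd√146. Since √146 ∉ Q this forces 2cd = 0. If d = 0 then √227 = c ∈ Q, contradicting 227 squarefree > 1. If c = 0 then 227 = 146d^2, so 146·227 = (146d)^2 is a perfect square in Q — but 146·227 = 33142 is not a perfect square (since 146 and 227 are distinct squarefree integers). Contradiction. Hence √227 ∉ Q(√146), so x^2 - 227 stays irreducible over Q(√146) and [Q(√146, √227) : Q(√146)] = 2. By the tower law, [Q(√146, √227) : Q] = 2 · 2 = 4.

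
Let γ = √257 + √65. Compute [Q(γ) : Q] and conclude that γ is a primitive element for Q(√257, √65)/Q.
[Q(γ) : Q] = 4 (equivalently, Q(γ) = Q(√257, √65))

Obviously Q(γ) ⊆ Q(√257, √65), and [Q(√257, √65):Q] = 4 (since 257, 65 are distinct squarefree integers > 1 with 16705 not a perfect square). To show equality we compute the minimal polynomial of γ. From γ = √257 + √65: γ^2 = 257 + 2√(16705) + 65 = 322 + 2√(16705), so γ^2 - 322 = 2√(16705); squaring, (γ^2 - 322)^2 = 4·16705, i.e. γ^4 - 644γ^2 + 103684 - 66820 = 0, i.e. γ^4 - 644γ^2 + 36864 = 0. So γ is a root of x^4 - 644x^2 + 36864. This polynomial is irreducible over Q: it has no rational root (each ±√257 ± √65 is irrational), and any factorization into two quadratics over Q would force √(16705) ∈ Q (pairing opposite roots) or √257, √65 ∈ Q (other pairings), all impossible. Hence [Q(γ):Q] = 4 = [Q(√257, √65):Q], so Q(γ) = Q(√257, √65).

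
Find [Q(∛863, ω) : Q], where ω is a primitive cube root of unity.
[Q(∛863, ω) : Q] = 6

[Q(∛863):Q] = 3 (min poly x^3 - 863, irreducible since 863 is not a perfect cube). [Q(ω):Q] = 2 (min poly x^2 + x + 1). Since Q(∛863) ⊂ R and ω ∉ R, we have ω ∉ Q(∛863), so x^2 + x + 1 remains irreducible over Q(∛863) and [Q(∛863, ω) : Q(∛863)] = 2. By the tower law, [Q(∛863, ω) : Q] = 3 · 2 = 6. (In fact Q(∛863, ω) is the splitting field of x^3 - 863 over Q.)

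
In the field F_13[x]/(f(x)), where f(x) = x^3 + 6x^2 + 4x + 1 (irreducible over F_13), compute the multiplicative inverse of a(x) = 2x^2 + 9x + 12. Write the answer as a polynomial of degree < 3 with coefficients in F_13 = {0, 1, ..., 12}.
a(x)^(-1) ≡ 10x^2 + 10x + 9 (mod f(x))

Since f is irreducible over F_13, F_13[x]/(f) is a field and a(x) ≠ 0 has an inverse. Apply the extended Euclidean algorithm to f(x) and a(x) in F_13[x]: f(x) = (7x + 4)·a(x) + (x + 5);  a(x) = (2x + 12)·(x + 5) + (4). The last nonzero remainder is the constant 4 = gcd(f, a) in F_13. Back-substituting through the division chain expresses 4 = s(x)·a(x) + t(x)·f(x) with s(x) ≡ x^2 + x + 10 (mod f), so (x^2 + x + 10)·a(x) ≡ 4 (mod f). Multiplying by 4^(-1) ≡ 10 in F_13 gives a(x)^(-1) ≡ 10·(x^2 + x + 10) ≡ 10x^2 + 10x + 9 (mod f). Check: (2x^2 + 9x + 12)·(10x^2 + 10x + 9) = 7x^4 + 6x^3 + 7x^2 + 6x + 4 ≡ 1 (mod x^3 + 6x^2 + 4x + 1).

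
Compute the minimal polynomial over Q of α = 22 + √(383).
m_α(x) = x^2 - 44x + 101

From α - 22 = √(383), squaring gives (α - 22)^2 = 383, i.e. α^2 - 44α + 484 = 383, so α^2 - 44α + 101 = 0. The discriminant of x^2 - 44x + 101 is (-44)^2 - 4·(101) = 1936 - 404 = 1532, and 4·(383) is not a perfect square in Q since 383 is squarefree and ≠ 1. Hence x^2 - 44x + 101 is irreducible over Q and is the minimal polynomial of α.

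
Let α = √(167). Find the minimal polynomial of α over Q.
m_α(x) = x^2 - 167

α satisfies α^2 - 167 = 0, so x^2 - 167 annihilates α. Since d = 167 is squarefree and ≠ 1, it is not a perfect square in Q, so x^2 - 167 has no rational root and is therefore irreducible over Q (a degree-2 polynomial over a field is irreducible iff it has no root). Hence m_α(x) = x^2 - 167.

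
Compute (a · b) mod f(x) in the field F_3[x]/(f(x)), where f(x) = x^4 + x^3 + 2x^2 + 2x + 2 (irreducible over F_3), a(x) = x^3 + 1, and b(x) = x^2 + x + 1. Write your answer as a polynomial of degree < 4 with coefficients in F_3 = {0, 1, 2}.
a · b ≡ 2x^3 + 2x^2 + 2x + 1 (mod f(x))

Multiply in F_3[x]: a(x)·b(x) = (x^3 + 1)·(x^2 + x + 1) = x^5 + x^4 + x^3 + x^2 + x + 1. This has degree ≥ 4, so divide by f(x) over F_3: x^5 + x^4 + x^3 + x^2 + x + 1 = (x)·(x^4 + x^3 + 2x^2 + 2x + 2) + (2x^3 + 2x^2 + 2x + 1). Hence a·b ≡ 2x^3 + 2x^2 + 2x + 1 (mod f). (F_3[x]/(f) is a field with 3^4 = 81 elements since f is irreducible of degree 4.)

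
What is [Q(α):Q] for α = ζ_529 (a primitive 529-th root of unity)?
[Q(α):Q] = 506

The minimal polynomial of ζ_529 over Q is the 529-th cyclotomic polynomial Φ_529(x), which is irreducible over Q and has degree φ(529) = 506. Hence [Q(α):Q] = φ(529) = 506.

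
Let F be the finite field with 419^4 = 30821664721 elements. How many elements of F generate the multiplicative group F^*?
There are φ(30821664720) = 5916672000 primitive elements

F_q^* is cyclic of order q - 1 = 30821664720. A cyclic group of order m has exactly φ(m) generators. Here m = 30821664720 = 2^4 · 3 · 5 · 7 · 11 · 19 · 41 · 2141, so the number of primitive elements is φ(30821664720) = 5916672000.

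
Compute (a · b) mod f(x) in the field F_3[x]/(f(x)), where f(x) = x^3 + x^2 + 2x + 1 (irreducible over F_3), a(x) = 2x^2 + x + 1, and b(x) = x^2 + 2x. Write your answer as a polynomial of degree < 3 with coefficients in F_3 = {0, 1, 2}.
a · b ≡ 2x^2 (mod f(x))

Multiply in F_3[x]: a(x)·b(x) = (2x^2 + x + 1)·(x^2 + 2x) = 2x^4 + 2x^3 + 2x. This has degree ≥ 3, so divide by f(x) over F_3: 2x^4 + 2x^3 + 2x = (2x)·(x^3 + x^2 + 2x + 1) + (2x^2). Hence a·b ≡ 2x^2 (mod f). (F_3[x]/(f) is a field with 3^3 = 27 elements since f is irreducible of degree 3.)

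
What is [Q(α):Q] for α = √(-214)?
[Q(α):Q] = 2

[Q(α):Q] equals the degree of the minimal polynomial of α. Here α^2 = -214 and x^2 + 214 is irreducible (d = -214 is squarefree, ≠ 1, hence not a square), so deg(m_α) = 2. Thus [Q(α):Q] = 2.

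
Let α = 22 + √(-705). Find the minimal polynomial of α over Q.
m_α(x) = x^2 - 44x + 1189

From α - 22 = √(-705), squaring gives (α - 22)^2 = -705, i.e. α^2 - 44α + 484 = -705, so α^2 - 44α + 1189 = 0. The discriminant of x^2 - 44x + 1189 is (-44)^2 - 4·(1189) = 1936 - 4756 = -2820, and 4·(-705) is not a perfect square in Q since -705 is squarefree and ≠ 1. Hence x^2 - 44x + 1189 is irreducible over Q and is the minimal polynomial of α.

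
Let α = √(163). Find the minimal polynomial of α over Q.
m_α(x) = x^2 - 163

α satisfies α^2 - 163 = 0, so x^2 - 163 annihilates α. Since d = 163 is squarefree and ≠ 1, it is not a perfect square in Q, so x^2 - 163 has no rational root and is therefore irreducible over Q (a degree-2 polynomial over a field is irreducible iff it has no root). Hence m_α(x) = x^2 - 163.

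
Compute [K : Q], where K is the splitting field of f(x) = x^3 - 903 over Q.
[K : Q] = 6

The roots of x^3 - 903 are ∛903, ω∛903, ω^2∛903 where ω = e^(2πi/3) is a primitive cube root of unity, so K = Q(∛903, ω). Now [Q(∛903):Q] = 3 (since 903 is not a perfect cube, x^3 - 903 is irreducible) and [Q(ω):Q] = 2. Both 2 and 3 divide [K:Q], and [K:Q] ≤ 3·2 = 6, so [K:Q] = 6. (Equivalently: Q(∛903) ⊂ R but ω ∉ R, so [K : Q(∛903)] = 2.)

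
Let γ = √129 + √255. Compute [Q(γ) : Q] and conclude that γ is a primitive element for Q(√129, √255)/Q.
[Q(γ) : Q] = 4 (equivalently, Q(γ) = Q(√129, √255))

Obviously Q(γ) ⊆ Q(√129, √255), and [Q(√129, √255):Q] = 4 (since 129, 255 are distinct squarefree integers > 1 with 32895 not a perfect square). To show equality we compute the minimal polynomial of γ. From γ = √129 + √255: γ^2 = 129 + 2√(32895) + 255 = 384 + 2√(32895), so γ^2 - 384 = 2√(32895); squaring, (γ^2 - 384)^2 = 4·32895, i.e. γ^4 - 768γ^2 + 147456 - 131580 = 0, i.e. γ^4 - 768γ^2 + 15876 = 0. So γ is a root of x^4 - 768x^2 + 15876. This polynomial is irreducible over Q: it has no rational root (each ±√129 ± √255 is irrational), and any factorization into two quadratics over Q would force √(32895) ∈ Q (pairing opposite roots) or √129, √255 ∈ Q (other pairings), all impossible. Hence [Q(γ):Q] = 4 = [Q(√129, √255):Q], so Q(γ) = Q(√129, √255).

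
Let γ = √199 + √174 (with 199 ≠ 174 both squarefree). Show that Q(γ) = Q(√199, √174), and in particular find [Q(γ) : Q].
[Q(γ) : Q] = 4 (equivalently, Q(γ) = Q(√199, √174))

Obviously Q(γ) ⊆ Q(√199, √174), and [Q(√199, √174):Q] = 4 (since 199, 174 are distinct squarefree integers > 1 with 34626 not a perfect square). To show equality we compute the minimal polynomial of γ. From γ = √199 + √174: γ^2 = 199 + 2√(34626) + 174 = 373 + 2√(34626), so γ^2 - 373 = 2√(34626); squaring, (γ^2 - 373)^2 = 4·34626, i.e. γ^4 - 746γ^2 + 139129 - 138504 = 0, i.e. γ^4 - 746γ^2 + 625 = 0. So γ is a root of x^4 - 746x^2 + 625. This polynomial is irreducible over Q: it has no rational root (each ±√199 ± √174 is irrational), and any factorization into two quadratics over Q would force √(34626) ∈ Q (pairing opposite roots) or √199, √174 ∈ Q (other pairings), all impossible. Hence [Q(γ):Q] = 4 = [Q(√199, √174):Q], so Q(γ) = Q(√199, √174).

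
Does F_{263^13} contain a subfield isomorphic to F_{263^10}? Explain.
No: F_{263^10} is not a subfield of F_{263^13}

F_{p^m} embeds in F_{p^n} iff m | n. Here 10 ∤ 13 (since 13 = 1·10 + 3 with remainder 3 ≠ 0), so F_{263^10} is not a subfield of F_{263^13}. Equivalently: if it were, the tower law would give 10 = [F_{263^10}:F_263] dividing [F_{263^13}:F_263] = 13, contradiction.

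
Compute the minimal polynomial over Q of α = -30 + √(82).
m_α(x) = x^2 + 60x + 818

From α + 30 = √(82), squaring gives (α + 30)^2 = 82, i.e. α^2 + 60α + 900 = 82, so α^2 + 60α + 818 = 0. The discriminant of x^2 + 60x + 818 is (60)^2 - 4·(818) = 3600 - 3272 = 328, and 4·(82) is not a perfect square in Q since 82 is squarefree and ≠ 1. Hence x^2 + 60x + 818 is irreducible over Q and is the minimal polynomial of α.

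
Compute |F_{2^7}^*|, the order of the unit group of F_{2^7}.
|F_{2^7}^*| = 127

F_{2^7} has 2^7 = 128 elements; its multiplicative group consists of all nonzero elements, so |F_{2^7}^*| = 128 - 1 = 127. (It is cyclic since any finite subgroup of the multiplicative group of a field is cyclic.)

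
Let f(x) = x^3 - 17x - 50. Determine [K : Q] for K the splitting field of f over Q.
[K : Q] = 6

By the rational root test, any rational root of the monic integer polynomial f(x) = x^3 - 17x - 50 must be an integer dividing the constant term -50, i.e. one of ±{1, 2, 5, 10, 25, 50}. Evaluating: f(1) = -66, f(-1) = -34, f(2) = -76, f(-2) = -24, f(5) = -10, f(-5) = -90, f(10) = 780, f(-10) = -880, f(25) = 15150, f(-25) = -15250, f(50) = 124100, f(-50) = -124200; none is 0, so f has no rational root and is therefore irreducible over Q (a cubic with no linear factor over a field is irreducible). For an irreducible cubic, the Galois group is A_3 or S_3 according as the discriminant disc(f) = -4a^3 - 27b^2 = -4·(-17)^3 - 27·(-50)^2 = -47848 is or is not a square in Q. Here disc(f) = -47848 is not a perfect square in Q, so the Galois group of f over Q is not contained in A_3 and must be all of S_3. The splitting field has degree |S_3| = 6 over Q, so [K : Q] = 6.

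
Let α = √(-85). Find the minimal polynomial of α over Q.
m_α(x) = x^2 + 85

α satisfies α^2 + 85 = 0, so x^2 + 85 annihilates α. Since d = -85 is squarefree and ≠ 1, it is not a perfect square in Q, so x^2 + 85 has no rational root and is therefore irreducible over Q (a degree-2 polynomial over a field is irreducible iff it has no root). Hence m_α(x) = x^2 + 85.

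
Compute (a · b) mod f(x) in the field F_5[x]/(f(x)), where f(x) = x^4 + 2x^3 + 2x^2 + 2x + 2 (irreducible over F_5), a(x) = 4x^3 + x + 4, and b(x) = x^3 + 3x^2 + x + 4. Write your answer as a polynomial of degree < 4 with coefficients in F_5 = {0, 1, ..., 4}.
a · b ≡ 4x^3 + 4x^2 + 2x + 3 (mod f(x))

Multiply in F_5[x]: a(x)·b(x) = (4x^3 + x + 4)·(x^3 + 3x^2 + x + 4) = 4x^6 + 2x^5 + 3x^3 + 3x^2 + 3x + 1. This has degree ≥ 4, so divide by f(x) over F_5: 4x^6 + 2x^5 + 3x^3 + 3x^2 + 3x + 1 = (4x^2 + 4x + 4)·(x^4 + 2x^3 + 2x^2 + 2x + 2) + (4x^3 + 4x^2 + 2x + 3). Hence a·b ≡ 4x^3 + 4x^2 + 2x + 3 (mod f). (F_5[x]/(f) is a field with 5^4 = 625 elements since f is irreducible of degree 4.)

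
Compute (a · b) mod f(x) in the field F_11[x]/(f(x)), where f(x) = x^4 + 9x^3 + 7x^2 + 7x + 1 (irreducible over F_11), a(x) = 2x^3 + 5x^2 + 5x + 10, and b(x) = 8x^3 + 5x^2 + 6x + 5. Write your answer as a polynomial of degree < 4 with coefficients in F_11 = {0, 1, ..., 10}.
a · b ≡ 3x^3 + 9x^2 + 2x + 9 (mod f(x))

Multiply in F_11[x]: a(x)·b(x) = (2x^3 + 5x^2 + 5x + 10)·(8x^3 + 5x^2 + 6x + 5) = 5x^6 + 6x^5 + 2x^3 + 6x^2 + 8x + 6. This has degree ≥ 4, so divide by f(x) over F_11: 5x^6 + 6x^5 + 2x^3 + 6x^2 + 8x + 6 = (5x^2 + 5x + 8)·(x^4 + 9x^3 + 7x^2 + 7x + 1) + (3x^3 + 9x^2 + 2x + 9). Hence a·b ≡ 3x^3 + 9x^2 + 2x + 9 (mod f). (F_11[x]/(f) is a field with 11^4 = 14641 elements since f is irreducible of degree 4.)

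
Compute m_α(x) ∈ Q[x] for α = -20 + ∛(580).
m_α(x) = x^3 + 60x^2 + 1200x + 7420

Set β = α + 20 = ∛(580), so β^3 = 580. Then (α + 20)^3 - 580 = 0, i.e. α is a root of g(x) = (x + 20)^3 - 580 = x^3 + 60x^2 + 1200x + 7420. Since g(x) = h(x + 20) where h(x) = x^3 - 580, and h is irreducible over Q (because 580 is not a perfect cube, so h has no rational root, and a monic cubic with no rational root is irreducible), g is also irreducible (irreducibility is preserved under the substitution x → x + 20). Hence m_α(x) = x^3 + 60x^2 + 1200x + 7420.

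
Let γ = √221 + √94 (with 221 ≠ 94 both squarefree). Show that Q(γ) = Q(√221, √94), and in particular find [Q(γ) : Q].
[Q(γ) : Q] = 4 (equivalently, Q(γ) = Q(√221, √94))

Obviously Q(γ) ⊆ Q(√221, √94), and [Q(√221, √94):Q] = 4 (since 221, 94 are distinct squarefree integers > 1 with 20774 not a perfect square). To show equality we compute the minimal polynomial of γ. From γ = √221 + √94: γ^2 = 221 + 2√(20774) + 94 = 315 + 2√(20774), so γ^2 - 315 = 2√(20774); squaring, (γ^2 - 315)^2 = 4·20774, i.e. γ^4 - 630γ^2 + 99225 - 83096 = 0, i.e. γ^4 - 630γ^2 + 16129 = 0. So γ is a root of x^4 - 630x^2 + 16129. This polynomial is irreducible over Q: it has no rational root (each ±√221 ± √94 is irrational), and any factorization into two quadratics over Q would force √(20774) ∈ Q (pairing opposite roots) or √221, √94 ∈ Q (other pairings), all impossible. Hence [Q(γ):Q] = 4 = [Q(√221, √94):Q], so Q(γ) = Q(√221, √94).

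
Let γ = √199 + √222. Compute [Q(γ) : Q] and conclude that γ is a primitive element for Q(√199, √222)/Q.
[Q(γ) : Q] = 4 (equivalently, Q(γ) = Q(√199, √222))

Obviously Q(γ) ⊆ Q(√199, √222), and [Q(√199, √222):Q] = 4 (since 199, 222 are distinct squarefree integers > 1 with 44178 not a perfect square). To show equality we compute the minimal polynomial of γ. From γ = √199 + √222: γ^2 = 199 + 2√(44178) + 222 = 421 + 2√(44178), so γ^2 - 421 = 2√(44178); squaring, (γ^2 - 421)^2 = 4·44178, i.e. γ^4 - 842γ^2 + 177241 - 176712 = 0, i.e. γ^4 - 842γ^2 + 529 = 0. So γ is a root of x^4 - 842x^2 + 529. This polynomial is irreducible over Q: it has no rational root (each ±√199 ± √222 is irrational), and any factorization into two quadratics over Q would force √(44178) ∈ Q (pairing opposite roots) or √199, √222 ∈ Q (other pairings), all impossible. Hence [Q(γ):Q] = 4 = [Q(√199, √222):Q], so Q(γ) = Q(√199, √222).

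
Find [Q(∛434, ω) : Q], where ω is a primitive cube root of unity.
[Q(∛434, ω) : Q] = 6

[Q(∛434):Q] = 3 (min poly x^3 - 434, irreducible since 434 is not a perfect cube). [Q(ω):Q] = 2 (min poly x^2 + x + 1). Since Q(∛434) ⊂ R and ω ∉ R, we have ω ∉ Q(∛434), so x^2 + x + 1 remains irreducible over Q(∛434) and [Q(∛434, ω) : Q(∛434)] = 2. By the tower law, [Q(∛434, ω) : Q] = 3 · 2 = 6. (In fact Q(∛434, ω) is the splitting field of x^3 - 434 over Q.)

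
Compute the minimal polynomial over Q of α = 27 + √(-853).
m_α(x) = x^2 - 54x + 1582

From α - 27 = √(-853), squaring gives (α - 27)^2 = -853, i.e. α^2 - 54α + 729 = -853, so α^2 - 54α + 1582 = 0. The discriminant of x^2 - 54x + 1582 is (-54)^2 - 4·(1582) = 2916 - 6328 = -3412, and 4·(-853) is not a perfect square in Q since -853 is squarefree and ≠ 1. Hence x^2 - 54x + 1582 is irreducible over Q and is the minimal polynomial of α.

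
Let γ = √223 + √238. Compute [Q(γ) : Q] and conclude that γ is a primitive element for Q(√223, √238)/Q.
[Q(γ) : Q] = 4 (equivalently, Q(γ) = Q(√223, √238))

Obviously Q(γ) ⊆ Q(√223, √238), and [Q(√223, √238):Q] = 4 (since 223, 238 are distinct squarefree integers > 1 with 53074 not a perfect square). To show equality we compute the minimal polynomial of γ. From γ = √223 + √238: γ^2 = 223 + 2√(53074) + 238 = 461 + 2√(53074), so γ^2 - 461 = 2√(53074); squaring, (γ^2 - 461)^2 = 4·53074, i.e. γ^4 - 922γ^2 + 212521 - 212296 = 0, i.e. γ^4 - 922γ^2 + 225 = 0. So γ is a root of x^4 - 922x^2 + 225. This polynomial is irreducible over Q: it has no rational root (each ±√223 ± √238 is irrational), and any factorization into two quadratics over Q would force √(53074) ∈ Q (pairing opposite roots) or √223, √238 ∈ Q (other pairings), all impossible. Hence [Q(γ):Q] = 4 = [Q(√223, √238):Q], so Q(γ) = Q(√223, √238).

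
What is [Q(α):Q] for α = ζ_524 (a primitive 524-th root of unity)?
[Q(α):Q] = 260

The minimal polynomial of ζ_524 over Q is the 524-th cyclotomic polynomial Φ_524(x), which is irreducible over Q and has degree φ(524) = 260. Hence [Q(α):Q] = φ(524) = 260.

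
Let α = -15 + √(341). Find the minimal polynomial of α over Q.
m_α(x) = x^2 + 30x - 116

From α + 15 = √(341), squaring gives (α + 15)^2 = 341, i.e. α^2 + 30α + 225 = 341, so α^2 + 30α - 116 = 0. The discriminant of x^2 + 30x - 116 is (30)^2 - 4·(-116) = 900 + 464 = 1364, and 4·(341) is not a perfect square in Q since 341 is squarefree and ≠ 1. Hence x^2 + 30x - 116 is irreducible over Q and is the minimal polynomial of α.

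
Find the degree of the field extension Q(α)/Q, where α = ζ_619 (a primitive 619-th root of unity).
[Q(α):Q] = 618

The minimal polynomial of ζ_619 over Q is the 619-th cyclotomic polynomial Φ_619(x), which is irreducible over Q and has degree φ(619) = 618. Hence [Q(α):Q] = φ(619) = 618.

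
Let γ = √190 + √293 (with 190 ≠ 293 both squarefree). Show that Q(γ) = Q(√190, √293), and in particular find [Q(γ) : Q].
[Q(γ) : Q] = 4 (equivalently, Q(γ) = Q(√190, √293))

Obviously Q(γ) ⊆ Q(√190, √293), and [Q(√190, √293):Q] = 4 (since 190, 293 are distinct squarefree integers > 1 with 55670 not a perfect square). To show equality we compute the minimal polynomial of γ. From γ = √190 + √293: γ^2 = 190 + 2√(55670) + 293 = 483 + 2√(55670), so γ^2 - 483 = 2√(55670); squaring, (γ^2 - 483)^2 = 4·55670, i.e. γ^4 - 966γ^2 + 233289 - 222680 = 0, i.e. γ^4 - 966γ^2 + 10609 = 0. So γ is a root of x^4 - 966x^2 + 10609. This polynomial is irreducible over Q: it has no rational root (each ±√190 ± √293 is irrational), and any factorization into two quadratics over Q would force √(55670) ∈ Q (pairing opposite roots) or √190, √293 ∈ Q (other pairings), all impossible. Hence [Q(γ):Q] = 4 = [Q(√190, √293):Q], so Q(γ) = Q(√190, √293).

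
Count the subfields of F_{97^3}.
F_{97^3} has 2 subfields

The subfields of F_{p^n} are exactly the fields F_{p^d} for d | n (each is the fixed field of the unique index-d subgroup of Gal(F_{p^n}/F_p) ≅ Z/nZ). The divisors of n = 3 are {1, 3}, giving 2 subfields: F_{97^1}, F_{97^3}.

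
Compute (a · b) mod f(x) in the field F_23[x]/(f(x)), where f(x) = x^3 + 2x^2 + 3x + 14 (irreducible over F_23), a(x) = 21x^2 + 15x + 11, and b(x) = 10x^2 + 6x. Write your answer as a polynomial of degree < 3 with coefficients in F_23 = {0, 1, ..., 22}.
a · b ≡ 19x^2 + 19x + 15 (mod f(x))

Multiply in F_23[x]: a(x)·b(x) = (21x^2 + 15x + 11)·(10x^2 + 6x) = 3x^4 + 16x^2 + 20x. This has degree ≥ 3, so divide by f(x) over F_23: 3x^4 + 16x^2 + 20x = (3x + 17)·(x^3 + 2x^2 + 3x + 14) + (19x^2 + 19x + 15). Hence a·b ≡ 19x^2 + 19x + 15 (mod f). (F_23[x]/(f) is a field with 23^3 = 12167 elements since f is irreducible of degree 3.)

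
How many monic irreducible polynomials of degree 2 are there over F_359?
There are 64261 monic irreducible polynomials of degree 2 over F_359

Each element of F_{359^2} that lies in no proper subfield is a root of exactly one monic irreducible of degree 2 over F_359, and each such polynomial has 2 distinct roots in F_{359^2}. By Möbius inversion the count is N_359(2) = (1/2) Σ_{d|2} μ(2/d) · 359^d = (1/2)(μ(2)·359^1 + μ(1)·359^2) = 128522/2 = 64261.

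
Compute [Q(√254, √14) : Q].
[Q(√254, √14) : Q] = 4

[Q(√254):Q] = 2 (min poly x^2 - 254, irreducible since 254 is squarefree > 1). For the top step, suppose √14 ∈ Q(√254), say √14 = c + d√254 with c, d ∈ Q. Squaring: 14 = c^2 + 254d^2 + 2cd√254. Since √254 ∉ Q this forces 2cd = 0. If d = 0 then √14 = c ∈ Q, contradicting 14 squarefree > 1. If c = 0 then 14 = 254d^2, so 254·14 = (254d)^2 is a perfect square in Q — but 254·14 = 3556 is not a perfect square (since 254 and 14 are distinct squarefree integers). Contradiction. Hence √14 ∉ Q(√254), so x^2 - 14 stays irreducible over Q(√254) and [Q(√254, √14) : Q(√254)] = 2. By the tower law, [Q(√254, √14) : Q] = 2 · 2 = 4.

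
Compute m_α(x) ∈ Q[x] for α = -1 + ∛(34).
m_α(x) = x^3 + 3x^2 + 3x - 33

Set β = α + 1 = ∛(34), so β^3 = 34. Then (α + 1)^3 - 34 = 0, i.e. α is a root of g(x) = (x + 1)^3 - 34 = x^3 + 3x^2 + 3x - 33. Since g(x) = h(x + 1) where h(x) = x^3 - 34, and h is irreducible over Q (because 34 is not a perfect cube, so h has no rational root, and a monic cubic with no rational root is irreducible), g is also irreducible (irreducibility is preserved under the substitution x → x + 1). Hence m_α(x) = x^3 + 3x^2 + 3x - 33.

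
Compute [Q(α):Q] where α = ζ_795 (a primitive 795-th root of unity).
[Q(α):Q] = 416

The minimal polynomial of ζ_795 over Q is the 795-th cyclotomic polynomial Φ_795(x), which is irreducible over Q and has degree φ(795) = 416. Hence [Q(α):Q] = φ(795) = 416.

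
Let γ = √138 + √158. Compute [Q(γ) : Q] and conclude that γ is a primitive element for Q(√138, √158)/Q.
[Q(γ) : Q] = 4 (equivalently, Q(γ) = Q(√138, √158))

Obviously Q(γ) ⊆ Q(√138, √158), and [Q(√138, √158):Q] = 4 (since 138, 158 are distinct squarefree integers > 1 with 21804 not a perfect square). To show equality we compute the minimal polynomial of γ. From γ = √138 + √158: γ^2 = 138 + 2√(21804) + 158 = 296 + 2√(21804), so γ^2 - 296 = 2√(21804); squaring, (γ^2 - 296)^2 = 4·21804, i.e. γ^4 - 592γ^2 + 87616 - 87216 = 0, i.e. γ^4 - 592γ^2 + 400 = 0. So γ is a root of x^4 - 592x^2 + 400. This polynomial is irreducible over Q: it has no rational root (each ±√138 ± √158 is irrational), and any factorization into two quadratics over Q would force √(21804) ∈ Q (pairing opposite roots) or √138, √158 ∈ Q (other pairings), all impossible. Hence [Q(γ):Q] = 4 = [Q(√138, √158):Q], so Q(γ) = Q(√138, √158).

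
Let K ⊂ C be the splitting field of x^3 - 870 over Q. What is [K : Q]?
[K : Q] = 6

The roots of x^3 - 870 are ∛870, ω∛870, ω^2∛870 where ω = e^(2πi/3) is a primitive cube root of unity, so K = Q(∛870, ω). Now [Q(∛870):Q] = 3 (since 870 is not a perfect cube, x^3 - 870 is irreducible) and [Q(ω):Q] = 2. Both 2 and 3 divide [K:Q], and [K:Q] ≤ 3·2 = 6, so [K:Q] = 6. (Equivalently: Q(∛870) ⊂ R but ω ∉ R, so [K : Q(∛870)] = 2.)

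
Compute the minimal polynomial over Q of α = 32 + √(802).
m_α(x) = x^2 - 64x + 222

From α - 32 = √(802), squaring gives (α - 32)^2 = 802, i.e. α^2 - 64α + 1024 = 802, so α^2 - 64α + 222 = 0. The discriminant of x^2 - 64x + 222 is (-64)^2 - 4·(222) = 4096 - 888 = 3208, and 4·(802) is not a perfect square in Q since 802 is squarefree and ≠ 1. Hence x^2 - 64x + 222 is irreducible over Q and is the minimal polynomial of α.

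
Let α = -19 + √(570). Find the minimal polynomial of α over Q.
m_α(x) = x^2 + 38x - 209

From α + 19 = √(570), squaring gives (α + 19)^2 = 570, i.e. α^2 + 38α + 361 = 570, so α^2 + 38α - 209 = 0. The discriminant of x^2 + 38x - 209 is (38)^2 - 4·(-209) = 1444 + 836 = 2280, and 4·(570) is not a perfect square in Q since 570 is squarefree and ≠ 1. Hence x^2 + 38x - 209 is irreducible over Q and is the minimal polynomial of α.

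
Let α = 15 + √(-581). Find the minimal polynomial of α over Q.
m_α(x) = x^2 - 30x + 806

From α - 15 = √(-581), squaring gives (α - 15)^2 = -581, i.e. α^2 - 30α + 225 = -581, so α^2 - 30α + 806 = 0. The discriminant of x^2 - 30x + 806 is (-30)^2 - 4·(806) = 900 - 3224 = -2324, and 4·(-581) is not a perfect square in Q since -581 is squarefree and ≠ 1. Hence x^2 - 30x + 806 is irreducible over Q and is the minimal polynomial of α.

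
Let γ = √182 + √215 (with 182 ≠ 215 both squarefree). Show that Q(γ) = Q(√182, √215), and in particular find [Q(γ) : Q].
[Q(γ) : Q] = 4 (equivalently, Q(γ) = Q(√182, √215))

Obviously Q(γ) ⊆ Q(√182, √215), and [Q(√182, √215):Q] = 4 (since 182, 215 are distinct squarefree integers > 1 with 39130 not a perfect square). To show equality we compute the minimal polynomial of γ. From γ = √182 + √215: γ^2 = 182 + 2√(39130) + 215 = 397 + 2√(39130), so γ^2 - 397 = 2√(39130); squaring, (γ^2 - 397)^2 = 4·39130, i.e. γ^4 - 794γ^2 + 157609 - 156520 = 0, i.e. γ^4 - 794γ^2 + 1089 = 0. So γ is a root of x^4 - 794x^2 + 1089. This polynomial is irreducible over Q: it has no rational root (each ±√182 ± √215 is irrational), and any factorization into two quadratics over Q would force √(39130) ∈ Q (pairing opposite roots) or √182, √215 ∈ Q (other pairings), all impossible. Hence [Q(γ):Q] = 4 = [Q(√182, √215):Q], so Q(γ) = Q(√182, √215).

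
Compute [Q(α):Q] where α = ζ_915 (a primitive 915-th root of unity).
[Q(α):Q] = 480

The minimal polynomial of ζ_915 over Q is the 915-th cyclotomic polynomial Φ_915(x), which is irreducible over Q and has degree φ(915) = 480. Hence [Q(α):Q] = φ(915) = 480.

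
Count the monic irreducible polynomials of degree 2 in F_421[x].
There are 88410 monic irreducible polynomials of degree 2 over F_421

Each element of F_{421^2} that lies in no proper subfield is a root of exactly one monic irreducible of degree 2 over F_421, and each such polynomial has 2 distinct roots in F_{421^2}. By Möbius inversion the count is N_421(2) = (1/2) Σ_{d|2} μ(2/d) · 421^d = (1/2)(μ(2)·421^1 + μ(1)·421^2) = 176820/2 = 88410.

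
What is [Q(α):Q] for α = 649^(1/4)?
[Q(α):Q] = 4

α is a root of x^4 - 649. By Eisenstein's criterion at the prime p = 11 (which divides the constant term 649 but p^2 = 121 does not, since 649 is squarefree), x^4 - 649 is irreducible over Q. Hence [Q(α):Q] = 4.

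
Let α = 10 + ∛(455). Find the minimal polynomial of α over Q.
m_α(x) = x^3 - 30x^2 + 300x - 1455

Set β = α - 10 = ∛(455), so β^3 = 455. Then (α - 10)^3 - 455 = 0, i.e. α is a root of g(x) = (x - 10)^3 - 455 = x^3 - 30x^2 + 300x - 1455. Since g(x) = h(x - 10) where h(x) = x^3 - 455, and h is irreducible over Q (because 455 is not a perfect cube, so h has no rational root, and a monic cubic with no rational root is irreducible), g is also irreducible (irreducibility is preserved under the substitution x → x - 10). Hence m_α(x) = x^3 - 30x^2 + 300x - 1455.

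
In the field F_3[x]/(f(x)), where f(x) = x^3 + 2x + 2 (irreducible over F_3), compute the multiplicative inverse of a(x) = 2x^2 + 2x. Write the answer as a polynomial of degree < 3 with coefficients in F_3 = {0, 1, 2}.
a(x)^(-1) ≡ 2x + 1 (mod f(x))

Since f is irreducible over F_3, F_3[x]/(f) is a field and a(x) ≠ 0 has an inverse. Apply the extended Euclidean algorithm to f(x) and a(x) in F_3[x]: f(x) = (2x + 1)·a(x) + (2). The last nonzero remainder is the constant 2 = gcd(f, a) in F_3. Back-substituting through the division chain expresses 2 = s(x)·a(x) + t(x)·f(x) with s(x) ≡ x + 2 (mod f), so (x + 2)·a(x) ≡ 2 (mod f). Multiplying by 2^(-1) ≡ 2 in F_3 gives a(x)^(-1) ≡ 2·(x + 2) ≡ 2x + 1 (mod f). Check: (2x^2 + 2x)·(2x + 1) = x^3 + 2x ≡ 1 (mod x^3 + 2x + 2).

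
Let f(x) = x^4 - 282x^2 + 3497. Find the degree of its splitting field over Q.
[K : Q] = 4

Solving the quadratic in x^2: x^2 = (282 ± √(282^2 - 4·3497))/2 = (282 ± √65536)/2 = (282 ± 256)/2, giving x^2 = 13 or x^2 = 269. So f(x) = (x^2 - 13)(x^2 - 269) and the roots of f are ±√13, ±√269. Hence the splitting field is K = Q(√13, √269). Since 13 and 269 are distinct squarefree integers > 1, their product 3497 is not a perfect square, so √269 ∉ Q(√13). By the tower law [K:Q] = [Q(√13,√269):Q(√13)] · [Q(√13):Q] = 2 · 2 = 4.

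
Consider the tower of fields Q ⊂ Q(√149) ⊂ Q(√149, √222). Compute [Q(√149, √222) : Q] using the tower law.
[Q(√149, √222) : Q] = 4

[Q(√149):Q] = 2 (min poly x^2 - 149, irreducible since 149 is squarefree > 1). For the top step, suppose √222 ∈ Q(√149), say √222 = c + d√149 with c, d ∈ Q. Squaring: 222 = c^2 + 149d^2 + 2cd√149. Since √149 ∉ Q this forces 2cd = 0. If d = 0 then √222 = c ∈ Q, contradicting 222 squarefree > 1. If c = 0 then 222 = 149d^2, so 149·222 = (149d)^2 is a perfect square in Q — but 149·222 = 33078 is not a perfect square (since 149 and 222 are distinct squarefree integers). Contradiction. Hence √222 ∉ Q(√149), so x^2 - 222 stays irreducible over Q(√149) and [Q(√149, √222) : Q(√149)] = 2. By the tower law, [Q(√149, √222) : Q] = 2 · 2 = 4.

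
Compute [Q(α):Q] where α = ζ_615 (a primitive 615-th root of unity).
[Q(α):Q] = 320

The minimal polynomial of ζ_615 over Q is the 615-th cyclotomic polynomial Φ_615(x), which is irreducible over Q and has degree φ(615) = 320. Hence [Q(α):Q] = φ(615) = 320.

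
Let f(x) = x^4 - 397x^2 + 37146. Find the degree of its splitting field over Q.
[K : Q] = 4

Solving the quadratic in x^2: x^2 = (397 ± √(397^2 - 4·37146))/2 = (397 ± √9025)/2 = (397 ± 95)/2, giving x^2 = 246 or x^2 = 151. So f(x) = (x^2 - 246)(x^2 - 151) and the roots of f are ±√246, ±√151. Hence the splitting field is K = Q(√246, √151). Since 246 and 151 are distinct squarefree integers > 1, their product 37146 is not a perfect square, so √151 ∉ Q(√246). By the tower law [K:Q] = [Q(√246,√151):Q(√246)] · [Q(√246):Q] = 2 · 2 = 4.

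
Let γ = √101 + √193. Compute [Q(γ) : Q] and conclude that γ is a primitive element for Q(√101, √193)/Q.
[Q(γ) : Q] = 4 (equivalently, Q(γ) = Q(√101, √193))

Obviously Q(γ) ⊆ Q(√101, √193), and [Q(√101, √193):Q] = 4 (since 101, 193 are distinct squarefree integers > 1 with 19493 not a perfect square). To show equality we compute the minimal polynomial of γ. From γ = √101 + √193: γ^2 = 101 + 2√(19493) + 193 = 294 + 2√(19493), so γ^2 - 294 = 2√(19493); squaring, (γ^2 - 294)^2 = 4·19493, i.e. γ^4 - 588γ^2 + 86436 - 77972 = 0, i.e. γ^4 - 588γ^2 + 8464 = 0. So γ is a root of x^4 - 588x^2 + 8464. This polynomial is irreducible over Q: it has no rational root (each ±√101 ± √193 is irrational), and any factorization into two quadratics over Q would force √(19493) ∈ Q (pairing opposite roots) or √101, √193 ∈ Q (other pairings), all impossible. Hence [Q(γ):Q] = 4 = [Q(√101, √193):Q], so Q(γ) = Q(√101, √193).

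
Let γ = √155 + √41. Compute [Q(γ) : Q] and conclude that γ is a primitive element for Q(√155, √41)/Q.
[Q(γ) : Q] = 4 (equivalently, Q(γ) = Q(√155, √41))

Obviously Q(γ) ⊆ Q(√155, √41), and [Q(√155, √41):Q] = 4 (since 155, 41 are distinct squarefree integers > 1 with 6355 not a perfect square). To show equality we compute the minimal polynomial of γ. From γ = √155 + √41: γ^2 = 155 + 2√(6355) + 41 = 196 + 2√(6355), so γ^2 - 196 = 2√(6355); squaring, (γ^2 - 196)^2 = 4·6355, i.e. γ^4 - 392γ^2 + 38416 - 25420 = 0, i.e. γ^4 - 392γ^2 + 12996 = 0. So γ is a root of x^4 - 392x^2 + 12996. This polynomial is irreducible over Q: it has no rational root (each ±√155 ± √41 is irrational), and any factorization into two quadratics over Q would force √(6355) ∈ Q (pairing opposite roots) or √155, √41 ∈ Q (other pairings), all impossible. Hence [Q(γ):Q] = 4 = [Q(√155, √41):Q], so Q(γ) = Q(√155, √41).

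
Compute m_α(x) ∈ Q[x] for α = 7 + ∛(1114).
m_α(x) = x^3 - 21x^2 + 147x - 1457

Set β = α - 7 = ∛(1114), so β^3 = 1114. Then (α - 7)^3 - 1114 = 0, i.e. α is a root of g(x) = (x - 7)^3 - 1114 = x^3 - 21x^2 + 147x - 1457. Since g(x) = h(x - 7) where h(x) = x^3 - 1114, and h is irreducible over Q (because 1114 is not a perfect cube, so h has no rational root, and a monic cubic with no rational root is irreducible), g is also irreducible (irreducibility is preserved under the substitution x → x - 7). Hence m_α(x) = x^3 - 21x^2 + 147x - 1457.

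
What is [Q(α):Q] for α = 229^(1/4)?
[Q(α):Q] = 4

α is a root of x^4 - 229. By Eisenstein's criterion at the prime p = 229 (which divides the constant term 229 but p^2 = 52441 does not, since 229 is squarefree), x^4 - 229 is irreducible over Q. Hence [Q(α):Q] = 4.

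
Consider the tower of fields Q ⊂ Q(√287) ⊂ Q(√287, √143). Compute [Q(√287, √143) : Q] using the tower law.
[Q(√287, √143) : Q] = 4

[Q(√287):Q] = 2 (min poly x^2 - 287, irreducible since 287 is squarefree > 1). For the top step, suppose √143 ∈ Q(√287), say √143 = c + d√287 with c, d ∈ Q. Squaring: 143 = c^2 + 287d^2 + 2cd√287. Since √287 ∉ Q this forces 2cd = 0. If d = 0 then √143 = c ∈ Q, contradicting 143 squarefree > 1. If c = 0 then 143 = 287d^2, so 287·143 = (287d)^2 is a perfect square in Q — but 287·143 = 41041 is not a perfect square (since 287 and 143 are distinct squarefree integers). Contradiction. Hence √143 ∉ Q(√287), so x^2 - 143 stays irreducible over Q(√287) and [Q(√287, √143) : Q(√287)] = 2. By the tower law, [Q(√287, √143) : Q] = 2 · 2 = 4.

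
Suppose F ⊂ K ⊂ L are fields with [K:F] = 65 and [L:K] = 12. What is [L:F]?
[L:F] = 780

The tower law says that for any tower of field extensions F ⊂ K ⊂ L with finite degrees, [L:F] = [L:K] · [K:F]. Here this gives [L:F] = 12 · 65 = 780.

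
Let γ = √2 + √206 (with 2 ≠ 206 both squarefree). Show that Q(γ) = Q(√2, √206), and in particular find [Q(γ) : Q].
[Q(γ) : Q] = 4 (equivalently, Q(γ) = Q(√2, √206))

Obviously Q(γ) ⊆ Q(√2, √206), and [Q(√2, √206):Q] = 4 (since 2, 206 are distinct squarefree integers > 1 with 412 not a perfect square). To show equality we compute the minimal polynomial of γ. From γ = √2 + √206: γ^2 = 2 + 2√(412) + 206 = 208 + 2√(412), so γ^2 - 208 = 2√(412); squaring, (γ^2 - 208)^2 = 4·412, i.e. γ^4 - 416γ^2 + 43264 - 1648 = 0, i.e. γ^4 - 416γ^2 + 41616 = 0. So γ is a root of x^4 - 416x^2 + 41616. This polynomial is irreducible over Q: it has no rational root (each ±√2 ± √206 is irrational), and any factorization into two quadratics over Q would force √(412) ∈ Q (pairing opposite roots) or √2, √206 ∈ Q (other pairings), all impossible. Hence [Q(γ):Q] = 4 = [Q(√2, √206):Q], so Q(γ) = Q(√2, √206).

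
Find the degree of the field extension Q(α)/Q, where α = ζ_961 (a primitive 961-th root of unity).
[Q(α):Q] = 930

The minimal polynomial of ζ_961 over Q is the 961-th cyclotomic polynomial Φ_961(x), which is irreducible over Q and has degree φ(961) = 930. Hence [Q(α):Q] = φ(961) = 930.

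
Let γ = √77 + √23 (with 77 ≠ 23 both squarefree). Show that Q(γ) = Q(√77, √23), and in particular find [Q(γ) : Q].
[Q(γ) : Q] = 4 (equivalently, Q(γ) = Q(√77, √23))

Obviously Q(γ) ⊆ Q(√77, √23), and [Q(√77, √23):Q] = 4 (since 77, 23 are distinct squarefree integers > 1 with 1771 not a perfect square). To show equality we compute the minimal polynomial of γ. From γ = √77 + √23: γ^2 = 77 + 2√(1771) + 23 = 100 + 2√(1771), so γ^2 - 100 = 2√(1771); squaring, (γ^2 - 100)^2 = 4·1771, i.e. γ^4 - 200γ^2 + 10000 - 7084 = 0, i.e. γ^4 - 200γ^2 + 2916 = 0. So γ is a root of x^4 - 200x^2 + 2916. This polynomial is irreducible over Q: it has no rational root (each ±√77 ± √23 is irrational), and any factorization into two quadratics over Q would force √(1771) ∈ Q (pairing opposite roots) or √77, √23 ∈ Q (other pairings), all impossible. Hence [Q(γ):Q] = 4 = [Q(√77, √23):Q], so Q(γ) = Q(√77, √23).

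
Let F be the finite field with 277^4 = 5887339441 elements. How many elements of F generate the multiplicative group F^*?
There are φ(5887339440) = 1490700288 primitive elements

F_q^* is cyclic of order q - 1 = 5887339440. A cyclic group of order m has exactly φ(m) generators. Here m = 5887339440 = 2^4 · 3 · 5 · 23 · 139 · 7673, so the number of primitive elements is φ(5887339440) = 1490700288.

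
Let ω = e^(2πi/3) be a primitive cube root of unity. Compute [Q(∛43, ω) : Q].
[Q(∛43, ω) : Q] = 6

[Q(∛43):Q] = 3 (min poly x^3 - 43, irreducible since 43 is not a perfect cube). [Q(ω):Q] = 2 (min poly x^2 + x + 1). Since Q(∛43) ⊂ R and ω ∉ R, we have ω ∉ Q(∛43), so x^2 + x + 1 remains irreducible over Q(∛43) and [Q(∛43, ω) : Q(∛43)] = 2. By the tower law, [Q(∛43, ω) : Q] = 3 · 2 = 6. (In fact Q(∛43, ω) is the splitting field of x^3 - 43 over Q.)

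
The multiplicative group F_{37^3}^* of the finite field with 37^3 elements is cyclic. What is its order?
|F_{37^3}^*| = 50652

F_{37^3} has 37^3 = 50653 elements; its multiplicative group consists of all nonzero elements, so |F_{37^3}^*| = 50653 - 1 = 50652. (It is cyclic since any finite subgroup of the multiplicative group of a field is cyclic.)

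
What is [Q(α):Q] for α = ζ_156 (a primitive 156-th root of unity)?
[Q(α):Q] = 48

The minimal polynomial of ζ_156 over Q is the 156-th cyclotomic polynomial Φ_156(x), which is irreducible over Q and has degree φ(156) = 48. Hence [Q(α):Q] = φ(156) = 48.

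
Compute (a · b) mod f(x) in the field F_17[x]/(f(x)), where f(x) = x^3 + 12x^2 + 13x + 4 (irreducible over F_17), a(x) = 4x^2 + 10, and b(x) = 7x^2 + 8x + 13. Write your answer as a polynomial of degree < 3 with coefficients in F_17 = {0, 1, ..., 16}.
a · b ≡ 6x^2 + 10x + 3 (mod f(x))

Multiply in F_17[x]: a(x)·b(x) = (4x^2 + 10)·(7x^2 + 8x + 13) = 11x^4 + 15x^3 + 3x^2 + 12x + 11. This has degree ≥ 3, so divide by f(x) over F_17: 11x^4 + 15x^3 + 3x^2 + 12x + 11 = (11x + 2)·(x^3 + 12x^2 + 13x + 4) + (6x^2 + 10x + 3). Hence a·b ≡ 6x^2 + 10x + 3 (mod f). (F_17[x]/(f) is a field with 17^3 = 4913 elements since f is irreducible of degree 3.)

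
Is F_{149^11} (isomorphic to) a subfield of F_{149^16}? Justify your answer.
No: F_{149^11} is not a subfield of F_{149^16}

F_{p^m} embeds in F_{p^n} iff m | n. Here 11 ∤ 16 (since 16 = 1·11 + 5 with remainder 5 ≠ 0), so F_{149^11} is not a subfield of F_{149^16}. Equivalently: if it were, the tower law would give 11 = [F_{149^11}:F_149] dividing [F_{149^16}:F_149] = 16, contradiction.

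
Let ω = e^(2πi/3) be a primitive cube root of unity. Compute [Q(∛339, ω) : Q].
[Q(∛339, ω) : Q] = 6

[Q(∛339):Q] = 3 (min poly x^3 - 339, irreducible since 339 is not a perfect cube). [Q(ω):Q] = 2 (min poly x^2 + x + 1). Since Q(∛339) ⊂ R and ω ∉ R, we have ω ∉ Q(∛339), so x^2 + x + 1 remains irreducible over Q(∛339) and [Q(∛339, ω) : Q(∛339)] = 2. By the tower law, [Q(∛339, ω) : Q] = 3 · 2 = 6. (In fact Q(∛339, ω) is the splitting field of x^3 - 339 over Q.)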